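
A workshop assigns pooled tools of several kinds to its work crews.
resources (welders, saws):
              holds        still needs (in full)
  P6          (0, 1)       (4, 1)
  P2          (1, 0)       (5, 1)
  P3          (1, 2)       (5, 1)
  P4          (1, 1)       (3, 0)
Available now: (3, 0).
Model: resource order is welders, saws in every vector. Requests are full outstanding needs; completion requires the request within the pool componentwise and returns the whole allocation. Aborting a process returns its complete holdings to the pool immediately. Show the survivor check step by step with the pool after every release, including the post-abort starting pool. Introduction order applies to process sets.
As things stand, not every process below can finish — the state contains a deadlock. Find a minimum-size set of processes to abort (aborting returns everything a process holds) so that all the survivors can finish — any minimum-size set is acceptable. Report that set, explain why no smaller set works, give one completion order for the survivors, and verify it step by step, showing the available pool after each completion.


Minimum abort set: P2.
Key observation: P3 could never have finished before the abort; with (1, 0) returned by P2, it fits at step 2.
Minimality: the empty abort set fails — the state is deadlocked as it stands.
The survivors complete as P4, P3, P6. Walking it through (starting from the post-abort pool):
  pool = (4, 0)
  run P4 (needs (3, 0), free (4, 0)); after release of (1, 1) the pool is (5, 1)
  run P3 (needs (5, 1), free (5, 1)); after release of (1, 2) the pool is (6, 3)
  run P6 (needs (4, 1), free (6, 3)); after release of (0, 1) the pool is (6, 4)


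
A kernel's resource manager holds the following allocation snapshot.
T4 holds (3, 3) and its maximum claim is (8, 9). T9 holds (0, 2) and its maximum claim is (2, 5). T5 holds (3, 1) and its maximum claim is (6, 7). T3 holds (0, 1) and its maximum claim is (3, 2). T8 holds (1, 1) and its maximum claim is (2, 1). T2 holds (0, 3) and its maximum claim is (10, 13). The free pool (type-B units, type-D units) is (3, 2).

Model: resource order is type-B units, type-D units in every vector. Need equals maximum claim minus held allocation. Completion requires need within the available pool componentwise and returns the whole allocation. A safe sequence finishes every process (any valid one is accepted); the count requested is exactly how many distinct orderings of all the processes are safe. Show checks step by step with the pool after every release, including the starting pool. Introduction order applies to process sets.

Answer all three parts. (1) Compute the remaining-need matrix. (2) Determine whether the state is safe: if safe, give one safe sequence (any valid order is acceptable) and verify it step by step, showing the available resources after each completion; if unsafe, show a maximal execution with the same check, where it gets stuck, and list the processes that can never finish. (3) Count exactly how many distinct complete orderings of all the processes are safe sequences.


(1) Remaining need (order type-B units, type-D units):
  T4: (5, 6)
  T9: (2, 3)
  T5: (3, 6)
  T3: (3, 1)
  T8: (1, 0)
  T2: (10, 10)
(2) SAFE — a valid safe sequence is T3, T9, T8, T5, T4, T2.
Key observation: reading the order forward, T3 is the first process whose need (3, 1) meets the free pool (3, 2) exactly on a resource it requests.
Check, step by step:
  pool = (3, 2)
  T3 needs (3, 1) <= (3, 2) -> finishes; pool += (0, 1) = (3, 3)
  T9 needs (2, 3) <= (3, 3) -> finishes; pool += (0, 2) = (3, 5)
  T8 needs (1, 0) <= (3, 5) -> finishes; pool += (1, 1) = (4, 6)
  T5 needs (3, 6) <= (4, 6) -> finishes; pool += (3, 1) = (7, 7)
  T4 needs (5, 6) <= (7, 7) -> finishes; pool += (3, 3) = (10, 10)
  T2 needs (10, 10) <= (10, 10) -> finishes; pool += (0, 3) = (10, 13)
(3) Precisely 4 of the possible complete orderings are safe sequences.


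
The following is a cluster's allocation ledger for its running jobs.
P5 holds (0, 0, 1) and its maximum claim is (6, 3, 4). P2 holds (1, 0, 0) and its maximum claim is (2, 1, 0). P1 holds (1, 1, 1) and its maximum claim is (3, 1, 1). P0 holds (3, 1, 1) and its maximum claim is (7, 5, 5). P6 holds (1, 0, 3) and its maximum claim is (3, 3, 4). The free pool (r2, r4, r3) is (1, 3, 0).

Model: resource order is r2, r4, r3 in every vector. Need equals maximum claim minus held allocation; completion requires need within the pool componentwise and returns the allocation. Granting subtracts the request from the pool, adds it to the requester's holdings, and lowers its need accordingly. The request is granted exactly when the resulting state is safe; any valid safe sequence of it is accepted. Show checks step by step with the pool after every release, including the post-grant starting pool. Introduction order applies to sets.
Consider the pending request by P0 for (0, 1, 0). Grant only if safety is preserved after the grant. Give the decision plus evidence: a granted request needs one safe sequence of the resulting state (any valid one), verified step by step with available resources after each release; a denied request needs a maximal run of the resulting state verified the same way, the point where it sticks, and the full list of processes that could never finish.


GRANT. The post-grant state is safe; one safe sequence: P2, P1, P6, P0, P5.
Key observation: with (1, 2, 0) left after the transfer, P2 can run at once — the state stays safe.
Verifying the post-grant state step by step:
  pool = (1, 2, 0)
  P2 needs (1, 1, 0) <= (1, 2, 0) -> finishes; pool += (1, 0, 0) = (2, 2, 0)
  P1 needs (2, 0, 0) <= (2, 2, 0) -> finishes; pool += (1, 1, 1) = (3, 3, 1)
  P6 needs (2, 3, 1) <= (3, 3, 1) -> finishes; pool += (1, 0, 3) = (4, 3, 4)
  P0 needs (4, 3, 4) <= (4, 3, 4) -> finishes; pool += (3, 2, 1) = (7, 5, 5)
  P5 needs (6, 3, 3) <= (7, 5, 5) -> finishes; pool += (0, 0, 1) = (7, 5, 6)


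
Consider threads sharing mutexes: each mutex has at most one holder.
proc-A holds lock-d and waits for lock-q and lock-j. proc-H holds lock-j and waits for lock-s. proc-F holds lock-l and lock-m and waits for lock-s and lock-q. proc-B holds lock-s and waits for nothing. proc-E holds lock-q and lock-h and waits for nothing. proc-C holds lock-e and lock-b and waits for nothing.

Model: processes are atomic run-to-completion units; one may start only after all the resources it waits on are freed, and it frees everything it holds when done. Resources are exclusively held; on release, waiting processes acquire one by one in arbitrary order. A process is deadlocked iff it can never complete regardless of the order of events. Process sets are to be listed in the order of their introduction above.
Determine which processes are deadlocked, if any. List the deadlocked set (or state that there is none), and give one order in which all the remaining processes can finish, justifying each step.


No process is deadlocked.
Key observation: the waits form no ring: some process can always run, and its releases unblock the others one by one.
The rest can finish in the order proc-C, proc-B, proc-H, proc-E, proc-A, proc-F.
Step-by-step check:
  run proc-C (it waits on nothing); releases lock-e and lock-b
  run proc-B (it waits on nothing); releases lock-s
  proc-H: everything it awaited (lock-s) is free; runs, freeing lock-j
  run proc-E (it waits on nothing); releases lock-q and lock-h
  proc-A: everything it awaited (lock-q and lock-j) is free; runs, freeing lock-d
  proc-F: everything it awaited (lock-s and lock-q) is free; runs, freeing lock-l and lock-m


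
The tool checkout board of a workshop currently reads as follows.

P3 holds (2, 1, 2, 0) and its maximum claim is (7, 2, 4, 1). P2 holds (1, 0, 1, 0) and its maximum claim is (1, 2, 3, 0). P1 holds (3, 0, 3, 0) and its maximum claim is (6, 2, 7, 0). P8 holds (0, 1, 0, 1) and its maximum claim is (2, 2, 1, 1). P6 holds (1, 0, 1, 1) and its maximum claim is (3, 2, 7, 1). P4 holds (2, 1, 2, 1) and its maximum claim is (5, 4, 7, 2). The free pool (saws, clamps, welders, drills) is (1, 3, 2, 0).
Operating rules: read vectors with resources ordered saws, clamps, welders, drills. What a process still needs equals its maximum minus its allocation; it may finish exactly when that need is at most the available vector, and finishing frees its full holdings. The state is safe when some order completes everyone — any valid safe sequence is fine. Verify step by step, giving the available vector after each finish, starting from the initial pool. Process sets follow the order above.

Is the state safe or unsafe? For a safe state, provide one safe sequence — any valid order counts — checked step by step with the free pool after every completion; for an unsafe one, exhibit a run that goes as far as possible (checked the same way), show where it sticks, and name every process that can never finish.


The state is UNSAFE.
Key observation: after P2, P8 the pool peaks at (2, 4, 3, 1), and each blocked process is short somewhere: P3 on saws; P1 on saws, welders; P6 on welders; P4 on saws, welders.
A maximal execution: P2, P8 — then nothing else fits. Check, step by step:
  pool = (1, 3, 2, 0)
  P2: need (0, 2, 2, 0) fits (1, 3, 2, 0); releases (1, 0, 1, 0), pool now (2, 3, 3, 0)
  P8: need (2, 1, 1, 0) fits (2, 3, 3, 0); releases (0, 1, 0, 1), pool now (2, 4, 3, 1)
  P3 cannot run: need (5, 1, 2, 1) vs free (2, 4, 3, 1) (insufficient saws)
  P1 cannot run: need (3, 2, 4, 0) vs free (2, 4, 3, 1) (insufficient saws and welders)
  P6 cannot run: need (2, 2, 6, 0) vs free (2, 4, 3, 1) (insufficient welders)
  P4 cannot run: need (3, 3, 5, 1) vs free (2, 4, 3, 1) (insufficient saws and welders)
Permanently blocked: P3, P1, P6 and P4.


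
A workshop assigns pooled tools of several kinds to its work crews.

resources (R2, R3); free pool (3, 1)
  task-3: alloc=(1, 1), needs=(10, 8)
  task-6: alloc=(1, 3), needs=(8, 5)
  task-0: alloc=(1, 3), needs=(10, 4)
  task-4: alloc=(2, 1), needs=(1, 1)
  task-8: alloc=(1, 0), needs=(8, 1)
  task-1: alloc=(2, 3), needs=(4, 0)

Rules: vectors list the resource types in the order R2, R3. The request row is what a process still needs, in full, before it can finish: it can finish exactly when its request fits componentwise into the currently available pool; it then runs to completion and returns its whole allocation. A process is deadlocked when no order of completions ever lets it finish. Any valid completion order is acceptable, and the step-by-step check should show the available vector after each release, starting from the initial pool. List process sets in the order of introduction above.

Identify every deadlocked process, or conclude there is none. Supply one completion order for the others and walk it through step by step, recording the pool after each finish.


Deadlocked set: task-3, task-6, task-0 and task-8.
Key observation: no order helps: past task-4, task-1, the free pool tops out at (7, 5), below what each blocked process needs in R2.
One completion order for the rest: task-4, task-1. Walking it through:
  pool = (3, 1)
  task-4 needs (1, 1) <= (3, 1) -> finishes; pool += (2, 1) = (5, 2)
  task-1 needs (4, 0) <= (5, 2) -> finishes; pool += (2, 3) = (7, 5)
The stuck group stays short no matter what:
  task-3 cannot run: need (10, 8) vs free (7, 5) (insufficient R2 and R3)
  task-6 cannot run: need (8, 5) vs free (7, 5) (insufficient R2)
  task-0 cannot run: need (10, 4) vs free (7, 5) (insufficient R2)
  task-8 cannot run: need (8, 1) vs free (7, 5) (insufficient R2)


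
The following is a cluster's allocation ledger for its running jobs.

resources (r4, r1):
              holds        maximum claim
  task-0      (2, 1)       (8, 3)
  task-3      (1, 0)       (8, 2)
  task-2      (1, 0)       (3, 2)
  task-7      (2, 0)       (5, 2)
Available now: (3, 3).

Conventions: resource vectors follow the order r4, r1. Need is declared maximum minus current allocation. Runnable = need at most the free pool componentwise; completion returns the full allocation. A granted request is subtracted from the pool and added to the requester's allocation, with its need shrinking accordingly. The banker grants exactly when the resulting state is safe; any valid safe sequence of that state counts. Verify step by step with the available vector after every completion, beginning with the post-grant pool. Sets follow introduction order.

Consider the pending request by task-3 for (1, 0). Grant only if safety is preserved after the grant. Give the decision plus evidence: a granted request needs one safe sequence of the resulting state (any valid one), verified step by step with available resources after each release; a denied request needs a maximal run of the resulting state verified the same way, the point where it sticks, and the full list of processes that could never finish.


DENY. Granting would leave the state unsafe.
Key observation: after task-2, task-7 complete, (5, 3) is the best the pool ever gets, yet each leftover process wants more r4.
On the post-grant state, task-2, task-7 is a maximal run — nothing extends it. Walking it through:
  pool = (2, 3)
  task-2 needs (2, 2) <= (2, 3) -> finishes; pool += (1, 0) = (3, 3)
  task-7 needs (3, 2) <= (3, 3) -> finishes; pool += (2, 0) = (5, 3)
  task-0 cannot run: need (6, 2) vs free (5, 3) (insufficient r4)
  task-3 cannot run: need (6, 2) vs free (5, 3) (insufficient r4)
Had the request been granted, task-0 and task-3 could never finish.


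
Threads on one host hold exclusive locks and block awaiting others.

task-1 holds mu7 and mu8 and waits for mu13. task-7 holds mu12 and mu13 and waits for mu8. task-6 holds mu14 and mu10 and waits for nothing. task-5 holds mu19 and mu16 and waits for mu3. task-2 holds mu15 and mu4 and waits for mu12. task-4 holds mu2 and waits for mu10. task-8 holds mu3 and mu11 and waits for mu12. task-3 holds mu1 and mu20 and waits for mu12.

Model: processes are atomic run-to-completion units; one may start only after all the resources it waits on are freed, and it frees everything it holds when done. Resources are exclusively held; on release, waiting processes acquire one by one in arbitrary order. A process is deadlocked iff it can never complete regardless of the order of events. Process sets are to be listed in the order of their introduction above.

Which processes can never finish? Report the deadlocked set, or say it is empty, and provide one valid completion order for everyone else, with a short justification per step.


Deadlocked: task-1, task-7, task-5, task-2, task-8 and task-3.
Key observation: the cycle task-1 -> task-7 -> task-1 can never break — each member waits on the next; task-5, task-2, task-8 and task-3 wait into the deadlock from upstream.
A valid finishing order for the others: task-6, task-4.
Check, step by step:
  run task-6 (it waits on nothing); releases mu14 and mu10
  task-4: everything it awaited (mu10) is free; runs, freeing mu2


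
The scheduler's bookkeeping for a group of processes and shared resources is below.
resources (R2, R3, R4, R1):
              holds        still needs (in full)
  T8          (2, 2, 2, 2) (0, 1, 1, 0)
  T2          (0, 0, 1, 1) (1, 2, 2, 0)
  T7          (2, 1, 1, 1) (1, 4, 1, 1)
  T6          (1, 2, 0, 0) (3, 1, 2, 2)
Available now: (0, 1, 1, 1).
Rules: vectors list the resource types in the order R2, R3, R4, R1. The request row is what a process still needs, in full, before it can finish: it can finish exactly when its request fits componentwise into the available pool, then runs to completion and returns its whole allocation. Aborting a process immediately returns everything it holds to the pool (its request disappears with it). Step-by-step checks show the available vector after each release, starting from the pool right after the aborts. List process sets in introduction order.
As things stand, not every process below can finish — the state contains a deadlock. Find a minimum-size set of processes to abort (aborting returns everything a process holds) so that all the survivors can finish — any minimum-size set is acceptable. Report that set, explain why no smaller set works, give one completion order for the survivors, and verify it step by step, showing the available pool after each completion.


Abort T6.
Key observation: T7 could never have finished before the abort; with (1, 2, 0, 0) returned by T6, it fits at step 3.
Minimality: the empty abort set fails — the state is deadlocked as it stands.
Survivors finish in the order: T8, T2, T7. Walking it through (pool after the aborts first):
  pool = (1, 3, 1, 1)
  T8 needs (0, 1, 1, 0) <= (1, 3, 1, 1) -> finishes; pool += (2, 2, 2, 2) = (3, 5, 3, 3)
  T2 needs (1, 2, 2, 0) <= (3, 5, 3, 3) -> finishes; pool += (0, 0, 1, 1) = (3, 5, 4, 4)
  T7 needs (1, 4, 1, 1) <= (3, 5, 4, 4) -> finishes; pool += (2, 1, 1, 1) = (5, 6, 5, 5)


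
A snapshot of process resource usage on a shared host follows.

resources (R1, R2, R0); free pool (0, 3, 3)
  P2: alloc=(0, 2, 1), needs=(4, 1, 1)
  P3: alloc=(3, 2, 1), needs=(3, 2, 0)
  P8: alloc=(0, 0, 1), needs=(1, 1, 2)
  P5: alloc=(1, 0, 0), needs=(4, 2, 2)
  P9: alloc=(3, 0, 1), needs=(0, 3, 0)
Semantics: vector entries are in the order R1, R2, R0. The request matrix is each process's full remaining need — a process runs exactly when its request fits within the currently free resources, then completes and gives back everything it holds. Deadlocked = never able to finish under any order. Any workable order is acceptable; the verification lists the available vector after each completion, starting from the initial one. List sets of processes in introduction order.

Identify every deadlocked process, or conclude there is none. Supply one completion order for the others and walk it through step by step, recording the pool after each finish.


No process is deadlocked.
Key observation: P9 can run right away; the returned allocation unlocks the remaining processes in turn.
The rest can finish in the order P9, P3, P8, P2, P5. Step-by-step check:
  pool = (0, 3, 3)
  run P9 (needs (0, 3, 0), free (0, 3, 3)); after release of (3, 0, 1) the pool is (3, 3, 4)
  run P3 (needs (3, 2, 0), free (3, 3, 4)); after release of (3, 2, 1) the pool is (6, 5, 5)
  run P8 (needs (1, 1, 2), free (6, 5, 5)); after release of (0, 0, 1) the pool is (6, 5, 6)
  run P2 (needs (4, 1, 1), free (6, 5, 6)); after release of (0, 2, 1) the pool is (6, 7, 7)
  run P5 (needs (4, 2, 2), free (6, 7, 7)); after release of (1, 0, 0) the pool is (7, 7, 7)


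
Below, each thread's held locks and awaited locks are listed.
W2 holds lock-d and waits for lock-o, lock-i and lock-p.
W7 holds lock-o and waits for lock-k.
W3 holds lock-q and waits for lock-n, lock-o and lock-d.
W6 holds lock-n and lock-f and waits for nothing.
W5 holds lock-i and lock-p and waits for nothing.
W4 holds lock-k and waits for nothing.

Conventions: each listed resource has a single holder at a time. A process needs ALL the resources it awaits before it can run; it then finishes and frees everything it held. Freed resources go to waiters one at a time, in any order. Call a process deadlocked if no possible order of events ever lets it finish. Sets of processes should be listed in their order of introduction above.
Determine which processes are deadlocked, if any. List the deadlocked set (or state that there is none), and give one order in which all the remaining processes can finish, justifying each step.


The deadlocked set is empty.
Key observation: no waiting chain loops back on itself — every chain ends at a process that waits on nothing, so everyone eventually runs.
A valid finishing order for the others: W4, W5, W7, W2, W6, W3.
Walking it through:
  W4: no waits; runs immediately, freeing lock-k
  W5: no waits; runs immediately, freeing lock-i and lock-p
  W7 waits on lock-k — all released -> runs and releases lock-o
  W2 waits on lock-o, lock-i and lock-p — all released -> runs and releases lock-d
  W6: no waits; runs immediately, freeing lock-n and lock-f
  W3 waits on lock-n, lock-o and lock-d — all released -> runs and releases lock-q


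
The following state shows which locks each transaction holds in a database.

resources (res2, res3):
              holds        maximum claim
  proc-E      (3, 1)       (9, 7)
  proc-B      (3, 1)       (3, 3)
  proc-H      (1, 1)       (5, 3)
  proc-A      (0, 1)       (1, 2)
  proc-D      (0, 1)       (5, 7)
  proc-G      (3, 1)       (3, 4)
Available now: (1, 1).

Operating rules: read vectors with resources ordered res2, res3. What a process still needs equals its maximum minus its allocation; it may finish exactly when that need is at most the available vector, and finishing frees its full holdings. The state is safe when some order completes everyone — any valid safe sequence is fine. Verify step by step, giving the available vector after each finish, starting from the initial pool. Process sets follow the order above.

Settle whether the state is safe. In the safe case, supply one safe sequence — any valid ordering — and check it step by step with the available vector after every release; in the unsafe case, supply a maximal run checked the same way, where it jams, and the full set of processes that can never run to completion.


The state is UNSAFE.
Key observation: the wall is res3: completing proc-A, proc-B, proc-G, proc-H brings the pool only to (8, 5), and all the rest need more.
A maximal execution: proc-A, proc-B, proc-G, proc-H — then nothing else fits. Walking it through:
  pool = (1, 1)
  proc-A needs (1, 1) <= (1, 1) -> finishes; pool += (0, 1) = (1, 2)
  proc-B needs (0, 2) <= (1, 2) -> finishes; pool += (3, 1) = (4, 3)
  proc-G needs (0, 3) <= (4, 3) -> finishes; pool += (3, 1) = (7, 4)
  proc-H needs (4, 2) <= (7, 4) -> finishes; pool += (1, 1) = (8, 5)
  proc-E cannot run: need (6, 6) vs free (8, 5) (insufficient res3)
  proc-D cannot run: need (5, 6) vs free (8, 5) (insufficient res3)
Permanently blocked: proc-E and proc-D.


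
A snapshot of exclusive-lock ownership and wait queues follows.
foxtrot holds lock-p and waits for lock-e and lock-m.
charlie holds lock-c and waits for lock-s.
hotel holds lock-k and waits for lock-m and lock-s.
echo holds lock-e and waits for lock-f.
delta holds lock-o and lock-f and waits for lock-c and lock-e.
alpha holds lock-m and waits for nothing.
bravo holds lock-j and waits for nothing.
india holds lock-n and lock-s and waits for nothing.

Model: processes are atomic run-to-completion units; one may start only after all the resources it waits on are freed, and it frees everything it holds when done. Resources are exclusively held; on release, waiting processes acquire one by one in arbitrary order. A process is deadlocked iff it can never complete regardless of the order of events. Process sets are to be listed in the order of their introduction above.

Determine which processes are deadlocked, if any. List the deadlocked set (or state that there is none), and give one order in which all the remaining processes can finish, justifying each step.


The deadlocked set is foxtrot, echo and delta.
Key observation: the cycle echo -> delta -> echo can never break — each member waits on the next; foxtrot waits into the deadlock from upstream.
A valid finishing order for the others: india, charlie, bravo, alpha, hotel.
Walking it through:
  india: no waits; runs immediately, freeing lock-n and lock-s
  charlie waits on lock-s — all released -> runs and releases lock-c
  bravo: no waits; runs immediately, freeing lock-j
  alpha: no waits; runs immediately, freeing lock-m
  hotel waits on lock-m and lock-s — all released -> runs and releases lock-k


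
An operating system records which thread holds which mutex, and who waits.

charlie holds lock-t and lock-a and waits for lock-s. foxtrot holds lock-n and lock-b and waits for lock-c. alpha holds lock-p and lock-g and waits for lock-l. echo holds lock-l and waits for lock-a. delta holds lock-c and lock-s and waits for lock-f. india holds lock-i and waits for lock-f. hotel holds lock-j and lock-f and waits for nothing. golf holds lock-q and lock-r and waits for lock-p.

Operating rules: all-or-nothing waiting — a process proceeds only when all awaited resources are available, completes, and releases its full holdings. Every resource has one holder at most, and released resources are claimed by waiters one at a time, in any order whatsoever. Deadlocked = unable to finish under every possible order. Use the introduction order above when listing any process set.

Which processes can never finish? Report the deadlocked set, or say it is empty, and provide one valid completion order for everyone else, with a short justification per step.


Nothing here is deadlocked.
Key observation: no waiting chain loops back on itself — every chain ends at a process that waits on nothing, so everyone eventually runs.
One completion order for the rest: hotel, india, delta, foxtrot, charlie, echo, alpha, golf.
Walking it through:
  hotel waits on nothing -> runs at once and releases lock-j and lock-f
  india waits on lock-f — all released -> runs and releases lock-i
  delta waits on lock-f — all released -> runs and releases lock-c and lock-s
  foxtrot waits on lock-c — all released -> runs and releases lock-n and lock-b
  charlie waits on lock-s — all released -> runs and releases lock-t and lock-a
  echo waits on lock-a — all released -> runs and releases lock-l
  alpha waits on lock-l — all released -> runs and releases lock-p and lock-g
  golf waits on lock-p — all released -> runs and releases lock-q and lock-r


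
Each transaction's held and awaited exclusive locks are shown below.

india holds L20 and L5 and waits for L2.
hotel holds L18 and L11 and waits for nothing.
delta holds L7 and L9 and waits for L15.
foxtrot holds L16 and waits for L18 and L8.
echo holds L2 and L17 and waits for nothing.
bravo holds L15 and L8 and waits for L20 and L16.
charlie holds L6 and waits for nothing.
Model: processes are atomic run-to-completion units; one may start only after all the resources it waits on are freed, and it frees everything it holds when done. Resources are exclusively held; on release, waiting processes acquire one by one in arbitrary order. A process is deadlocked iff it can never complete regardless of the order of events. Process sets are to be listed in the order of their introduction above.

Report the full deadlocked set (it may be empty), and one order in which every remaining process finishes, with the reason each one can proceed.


Deadlocked: delta, foxtrot and bravo.
Key observation: bravo -> foxtrot -> bravo is a circular wait — nothing in it can go first; delta waits into the deadlock from upstream.
One completion order for the rest: hotel, charlie, echo, india.
Check, step by step:
  hotel waits on nothing -> runs at once and releases L18 and L11
  charlie waits on nothing -> runs at once and releases L6
  echo waits on nothing -> runs at once and releases L2 and L17
  india: everything it awaited (L2) is free; runs, freeing L20 and L5


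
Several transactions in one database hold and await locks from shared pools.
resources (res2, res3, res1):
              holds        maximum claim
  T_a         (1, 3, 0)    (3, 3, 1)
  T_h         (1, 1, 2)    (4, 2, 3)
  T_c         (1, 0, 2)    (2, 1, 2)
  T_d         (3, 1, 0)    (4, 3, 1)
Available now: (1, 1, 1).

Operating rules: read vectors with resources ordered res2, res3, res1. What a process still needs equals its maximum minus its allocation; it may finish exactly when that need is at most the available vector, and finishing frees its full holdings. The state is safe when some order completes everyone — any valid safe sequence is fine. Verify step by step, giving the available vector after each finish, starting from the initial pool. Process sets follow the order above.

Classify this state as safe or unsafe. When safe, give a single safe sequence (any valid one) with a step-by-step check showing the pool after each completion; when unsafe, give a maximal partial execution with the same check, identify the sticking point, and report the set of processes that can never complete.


SAFE. One safe sequence: T_c, T_a, T_h, T_d.
Key observation: the first exact fit in this order is T_c — it needs (1, 1, 0) with (1, 1, 1) free, meeting a requested resource to the last unit.
Verifying each step:
  pool = (1, 1, 1)
  T_c: need (1, 1, 0) fits (1, 1, 1); releases (1, 0, 2), pool now (2, 1, 3)
  T_a: need (2, 0, 1) fits (2, 1, 3); releases (1, 3, 0), pool now (3, 4, 3)
  T_h: need (3, 1, 1) fits (3, 4, 3); releases (1, 1, 2), pool now (4, 5, 5)
  T_d: need (1, 2, 1) fits (4, 5, 5); releases (3, 1, 0), pool now (7, 6, 5)


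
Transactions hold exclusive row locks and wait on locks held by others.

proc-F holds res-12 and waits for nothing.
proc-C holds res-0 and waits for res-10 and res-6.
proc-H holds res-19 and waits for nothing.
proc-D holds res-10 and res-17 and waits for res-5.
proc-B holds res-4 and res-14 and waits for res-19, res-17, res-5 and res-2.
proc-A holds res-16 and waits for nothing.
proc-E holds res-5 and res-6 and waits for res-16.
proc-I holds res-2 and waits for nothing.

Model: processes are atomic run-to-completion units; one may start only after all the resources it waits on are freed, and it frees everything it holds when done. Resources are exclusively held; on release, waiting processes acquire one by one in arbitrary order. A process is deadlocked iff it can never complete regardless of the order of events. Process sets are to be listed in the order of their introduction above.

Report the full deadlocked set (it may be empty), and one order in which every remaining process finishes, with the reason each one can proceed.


The deadlocked set is empty.
Key observation: the wait graph is acyclic; completion cascades from the unblocked processes through everyone else.
The rest can finish in the order proc-F, proc-A, proc-E, proc-D, proc-H, proc-C, proc-I, proc-B.
Verifying each step:
  run proc-F (it waits on nothing); releases res-12
  run proc-A (it waits on nothing); releases res-16
  proc-E waits on res-16 — all released -> runs and releases res-5 and res-6
  proc-D waits on res-5 — all released -> runs and releases res-10 and res-17
  run proc-H (it waits on nothing); releases res-19
  proc-C waits on res-10 and res-6 — all released -> runs and releases res-0
  run proc-I (it waits on nothing); releases res-2
  proc-B waits on res-19, res-17, res-5 and res-2 — all released -> runs and releases res-4 and res-14


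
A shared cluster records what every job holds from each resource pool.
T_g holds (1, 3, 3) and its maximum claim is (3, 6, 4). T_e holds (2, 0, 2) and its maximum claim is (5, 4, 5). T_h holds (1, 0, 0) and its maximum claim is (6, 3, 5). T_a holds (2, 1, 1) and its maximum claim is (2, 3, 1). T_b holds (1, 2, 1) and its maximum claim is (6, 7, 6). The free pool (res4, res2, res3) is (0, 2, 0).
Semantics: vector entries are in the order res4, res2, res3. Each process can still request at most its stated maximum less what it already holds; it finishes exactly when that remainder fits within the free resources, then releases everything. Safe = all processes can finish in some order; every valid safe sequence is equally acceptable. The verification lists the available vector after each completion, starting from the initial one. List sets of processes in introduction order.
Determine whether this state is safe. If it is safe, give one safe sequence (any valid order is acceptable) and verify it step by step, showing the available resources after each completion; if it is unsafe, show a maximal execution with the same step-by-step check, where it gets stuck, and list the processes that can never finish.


SAFE, for example via the order T_a, T_g, T_e, T_h, T_b.
Key observation: T_a is the earliest step where a requested resource binds exactly: need (0, 2, 0), pool (0, 2, 0) at its turn.
Check, step by step:
  pool = (0, 2, 0)
  T_a: need (0, 2, 0) fits (0, 2, 0); releases (2, 1, 1), pool now (2, 3, 1)
  T_g: need (2, 3, 1) fits (2, 3, 1); releases (1, 3, 3), pool now (3, 6, 4)
  T_e: need (3, 4, 3) fits (3, 6, 4); releases (2, 0, 2), pool now (5, 6, 6)
  T_h: need (5, 3, 5) fits (5, 6, 6); releases (1, 0, 0), pool now (6, 6, 6)
  T_b: need (5, 5, 5) fits (6, 6, 6); releases (1, 2, 1), pool now (7, 8, 7)


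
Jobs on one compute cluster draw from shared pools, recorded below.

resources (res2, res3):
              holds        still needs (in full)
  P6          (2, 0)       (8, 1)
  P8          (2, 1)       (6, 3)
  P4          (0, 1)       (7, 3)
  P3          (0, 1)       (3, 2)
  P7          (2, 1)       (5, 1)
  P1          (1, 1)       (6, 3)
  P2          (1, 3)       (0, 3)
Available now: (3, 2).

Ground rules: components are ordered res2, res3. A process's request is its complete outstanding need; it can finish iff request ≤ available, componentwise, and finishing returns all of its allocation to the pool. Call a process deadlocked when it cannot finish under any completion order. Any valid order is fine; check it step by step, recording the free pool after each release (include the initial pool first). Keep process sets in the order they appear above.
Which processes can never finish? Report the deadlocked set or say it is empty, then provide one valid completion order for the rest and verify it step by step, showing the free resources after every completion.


Deadlocked set: P6, P8, P4, P7 and P1.
Key observation: once P3, P2 finish, the pool peaks at (4, 6) — and every remaining process still needs more res2 than that.
The rest can finish in the order P3, P2. Check, step by step:
  pool = (3, 2)
  P3 needs (3, 2) <= (3, 2) -> finishes; pool += (0, 1) = (3, 3)
  P2 needs (0, 3) <= (3, 3) -> finishes; pool += (1, 3) = (4, 6)
The blocked processes can never fit:
  blocked: P6 wants (8, 1), pool (4, 6) — not enough res2
  blocked: P8 wants (6, 3), pool (4, 6) — not enough res2
  blocked: P4 wants (7, 3), pool (4, 6) — not enough res2
  blocked: P7 wants (5, 1), pool (4, 6) — not enough res2
  blocked: P1 wants (6, 3), pool (4, 6) — not enough res2


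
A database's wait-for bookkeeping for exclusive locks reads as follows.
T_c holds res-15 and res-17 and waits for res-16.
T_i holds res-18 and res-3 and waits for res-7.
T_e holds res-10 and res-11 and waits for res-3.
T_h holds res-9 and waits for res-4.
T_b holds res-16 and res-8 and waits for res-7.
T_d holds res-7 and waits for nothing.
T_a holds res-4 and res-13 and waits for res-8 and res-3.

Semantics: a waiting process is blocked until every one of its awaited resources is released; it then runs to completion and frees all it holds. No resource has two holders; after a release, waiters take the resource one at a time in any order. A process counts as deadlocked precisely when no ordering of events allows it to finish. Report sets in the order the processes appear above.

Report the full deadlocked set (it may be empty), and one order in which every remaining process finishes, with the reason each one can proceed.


Nothing here is deadlocked.
Key observation: the waits form no ring: some process can always run, and its releases unblock the others one by one.
One completion order for the rest: T_d, T_b, T_c, T_i, T_e, T_a, T_h.
Step-by-step check:
  run T_d (it waits on nothing); releases res-7
  T_b waits on res-7 — all released -> runs and releases res-16 and res-8
  T_c waits on res-16 — all released -> runs and releases res-15 and res-17
  T_i waits on res-7 — all released -> runs and releases res-18 and res-3
  T_e waits on res-3 — all released -> runs and releases res-10 and res-11
  T_a waits on res-8 and res-3 — all released -> runs and releases res-4 and res-13
  T_h waits on res-4 — all released -> runs and releases res-9


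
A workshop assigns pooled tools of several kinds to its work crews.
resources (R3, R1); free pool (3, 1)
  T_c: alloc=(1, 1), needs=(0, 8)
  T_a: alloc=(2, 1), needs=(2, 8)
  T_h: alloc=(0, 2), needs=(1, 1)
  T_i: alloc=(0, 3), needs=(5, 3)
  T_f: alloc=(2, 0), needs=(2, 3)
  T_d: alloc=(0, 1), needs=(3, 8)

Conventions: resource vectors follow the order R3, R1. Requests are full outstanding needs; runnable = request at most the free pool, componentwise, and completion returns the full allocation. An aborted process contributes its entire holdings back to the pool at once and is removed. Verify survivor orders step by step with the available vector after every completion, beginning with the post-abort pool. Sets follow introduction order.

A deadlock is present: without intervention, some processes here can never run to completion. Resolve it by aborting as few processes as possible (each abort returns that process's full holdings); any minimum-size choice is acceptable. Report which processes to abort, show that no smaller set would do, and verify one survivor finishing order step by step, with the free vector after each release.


Abort T_c and T_d.
Key observation: T_a was stuck for good until T_c and T_d gave back (1, 2); in the order shown it finishes at step 4.
Why nothing smaller works — every single abort fails: T_c alone leaves T_a blocked (short on R1); T_a alone leaves T_c blocked (short on R1); T_h alone leaves T_c blocked (short on R1); T_i alone leaves T_c blocked (short on R1); T_f alone leaves T_c blocked (short on R1); T_d alone leaves T_c blocked (short on R1).
One survivor order: T_f, T_h, T_i, T_a. Walking it through (post-abort pool first):
  pool = (4, 3)
  run T_f (needs (2, 3), free (4, 3)); after release of (2, 0) the pool is (6, 3)
  run T_h (needs (1, 1), free (6, 3)); after release of (0, 2) the pool is (6, 5)
  run T_i (needs (5, 3), free (6, 5)); after release of (0, 3) the pool is (6, 8)
  run T_a (needs (2, 8), free (6, 8)); after release of (2, 1) the pool is (8, 9)


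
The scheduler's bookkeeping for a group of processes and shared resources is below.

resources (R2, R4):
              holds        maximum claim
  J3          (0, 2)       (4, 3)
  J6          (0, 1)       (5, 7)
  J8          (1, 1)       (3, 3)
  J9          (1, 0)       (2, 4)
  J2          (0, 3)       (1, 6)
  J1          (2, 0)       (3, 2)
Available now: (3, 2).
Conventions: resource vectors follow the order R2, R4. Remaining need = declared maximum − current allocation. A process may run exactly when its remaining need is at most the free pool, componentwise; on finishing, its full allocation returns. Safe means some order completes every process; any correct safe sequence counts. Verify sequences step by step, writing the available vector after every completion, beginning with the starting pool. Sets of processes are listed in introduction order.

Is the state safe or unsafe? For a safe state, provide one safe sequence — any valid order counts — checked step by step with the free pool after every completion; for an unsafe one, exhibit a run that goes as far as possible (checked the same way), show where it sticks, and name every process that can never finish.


The state is SAFE; one workable sequence: J1, J8, J2, J6, J3, J9.
Key observation: the first exact fit in this order is J1 — it needs (1, 2) with (3, 2) free, meeting a requested resource to the last unit.
Verifying each step:
  pool = (3, 2)
  run J1 (needs (1, 2), free (3, 2)); after release of (2, 0) the pool is (5, 2)
  run J8 (needs (2, 2), free (5, 2)); after release of (1, 1) the pool is (6, 3)
  run J2 (needs (1, 3), free (6, 3)); after release of (0, 3) the pool is (6, 6)
  run J6 (needs (5, 6), free (6, 6)); after release of (0, 1) the pool is (6, 7)
  run J3 (needs (4, 1), free (6, 7)); after release of (0, 2) the pool is (6, 9)
  run J9 (needs (1, 4), free (6, 9)); after release of (1, 0) the pool is (7, 9)


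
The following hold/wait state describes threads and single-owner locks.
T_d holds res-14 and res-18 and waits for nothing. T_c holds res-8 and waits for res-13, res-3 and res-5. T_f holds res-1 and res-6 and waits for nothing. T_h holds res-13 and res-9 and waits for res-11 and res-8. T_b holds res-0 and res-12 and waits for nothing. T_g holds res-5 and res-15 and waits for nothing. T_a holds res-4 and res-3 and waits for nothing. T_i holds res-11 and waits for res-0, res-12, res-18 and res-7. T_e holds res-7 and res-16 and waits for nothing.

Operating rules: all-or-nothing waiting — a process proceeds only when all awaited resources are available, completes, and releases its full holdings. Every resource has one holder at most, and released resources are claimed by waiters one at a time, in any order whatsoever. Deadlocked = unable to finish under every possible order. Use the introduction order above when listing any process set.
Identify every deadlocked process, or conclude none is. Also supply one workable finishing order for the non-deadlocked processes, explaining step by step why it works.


The deadlocked set is T_c and T_h.
Key observation: along T_c -> T_h -> T_c, each member waits on what the next one holds — a deadlock; no other process is dragged down with it.
The rest can finish in the order T_a, T_f, T_b, T_d, T_e, T_g, T_i.
Walking it through:
  run T_a (it waits on nothing); releases res-4 and res-3
  run T_f (it waits on nothing); releases res-1 and res-6
  run T_b (it waits on nothing); releases res-0 and res-12
  run T_d (it waits on nothing); releases res-14 and res-18
  run T_e (it waits on nothing); releases res-7 and res-16
  run T_g (it waits on nothing); releases res-5 and res-15
  T_i waits on res-0, res-12, res-18 and res-7 — all released -> runs and releases res-11
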